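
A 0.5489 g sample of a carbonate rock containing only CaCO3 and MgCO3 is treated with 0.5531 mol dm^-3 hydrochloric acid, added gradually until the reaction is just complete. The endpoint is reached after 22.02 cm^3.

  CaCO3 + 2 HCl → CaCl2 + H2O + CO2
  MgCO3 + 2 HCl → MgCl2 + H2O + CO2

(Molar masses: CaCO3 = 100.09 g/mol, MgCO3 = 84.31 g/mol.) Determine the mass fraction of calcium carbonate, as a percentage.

41.00 %

n(HCl) = 0.02202 × 0.5531 = 0.01218 mol
Let x = n(CaCO3), y = n(MgCO3).
Titrant: 2x + 2y = 0.01218;  mass: 100.09x + 84.31y = 0.5489
Solving, x = 2.249 × 10^-3 mol, y = 3.841 × 10^-3 mol
mass of CaCO3 = 2.249 × 10^-3 × 100.09 = 0.2251 g
% CaCO3 = 0.2251 / 0.5489 × 100 = 41.00 %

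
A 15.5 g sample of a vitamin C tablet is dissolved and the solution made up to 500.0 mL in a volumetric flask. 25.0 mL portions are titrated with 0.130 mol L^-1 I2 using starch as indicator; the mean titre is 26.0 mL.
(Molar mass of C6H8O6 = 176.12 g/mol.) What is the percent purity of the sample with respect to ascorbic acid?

C6H8O6 + I2 → C6H6O6 + 2 HI
n(I2) per titration = 0.0260 × 0.130 = 3.38 × 10^-3 mol
n(C6H8O6) in each aliquot = 3.38 × 10^-3 mol (1:1 ratio)
n(C6H8O6) in the whole flask = 3.38 × 10^-3 × 500.0/25.0 = 0.0676 mol
mass of C6H8O6 = 0.0676 × 176.12 = 11.9 g
% C6H8O6 = 11.9 / 15.5 × 100 = 76.8 %

76.8 %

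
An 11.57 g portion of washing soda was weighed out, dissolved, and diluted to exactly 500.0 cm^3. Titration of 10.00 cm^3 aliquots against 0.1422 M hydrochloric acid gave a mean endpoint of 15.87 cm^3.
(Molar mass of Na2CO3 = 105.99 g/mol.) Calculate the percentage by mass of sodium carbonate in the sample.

51.68 %

Na2CO3 + 2 HCl → 2 NaCl + H2O + CO2
n(HCl) per titration = 0.01587 × 0.1422 = 2.257 × 10^-3 mol
From the 1:2 ratio, n(Na2CO3) in each aliquot = 1/2 × 2.257 × 10^-3 = 1.128 × 10^-3 mol
n(Na2CO3) in the whole flask = 1.128 × 10^-3 × 500.0/10.00 = 0.05642 mol
mass of Na2CO3 = 0.05642 × 105.99 = 5.980 g
% Na2CO3 = 5.980 / 11.57 × 100 = 51.68 %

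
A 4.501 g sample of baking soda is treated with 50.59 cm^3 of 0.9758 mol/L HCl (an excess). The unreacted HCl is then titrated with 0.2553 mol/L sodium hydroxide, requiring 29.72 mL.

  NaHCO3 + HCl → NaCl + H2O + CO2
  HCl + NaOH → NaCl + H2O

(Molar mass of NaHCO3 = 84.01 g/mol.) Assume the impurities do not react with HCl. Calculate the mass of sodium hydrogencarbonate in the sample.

3.510 g

n(HCl) added = 0.05059 × 0.9758 = 0.04937 mol
n(NaOH) used in back-titration = 0.02972 × 0.2553 = 7.588 × 10^-3 mol
n(HCl) left over = 7.588 × 10^-3 mol (1:1 ratio)
n(HCl) consumed by analyte = 0.04937 − 7.588 × 10^-3 = 0.04178 mol
n(NaHCO3) = 0.04178 mol (1:1 ratio)
mass of NaHCO3 = 0.04178 × 84.01 = 3.510 g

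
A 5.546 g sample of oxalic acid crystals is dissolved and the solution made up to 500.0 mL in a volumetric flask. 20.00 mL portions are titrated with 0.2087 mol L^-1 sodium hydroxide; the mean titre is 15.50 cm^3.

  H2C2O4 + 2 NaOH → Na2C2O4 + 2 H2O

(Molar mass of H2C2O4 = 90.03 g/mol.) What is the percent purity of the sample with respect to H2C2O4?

n(NaOH) per titration = 0.01550 × 0.2087 = 3.235 × 10^-3 mol
From the 1:2 ratio, n(H2C2O4) in each aliquot = 1/2 × 3.235 × 10^-3 = 1.617 × 10^-3 mol
n(H2C2O4) in the whole flask = 1.617 × 10^-3 × 500.0/20.00 = 0.04044 mol
mass of H2C2O4 = 0.04044 × 90.03 = 3.640 g
% H2C2O4 = 3.640 / 5.546 × 100 = 65.64 %

65.64 %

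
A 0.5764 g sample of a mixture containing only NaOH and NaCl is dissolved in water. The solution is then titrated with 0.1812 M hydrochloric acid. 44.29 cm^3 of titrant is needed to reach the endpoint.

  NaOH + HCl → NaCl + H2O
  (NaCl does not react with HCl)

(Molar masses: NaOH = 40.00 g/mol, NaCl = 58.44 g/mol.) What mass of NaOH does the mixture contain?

n(HCl) = 0.04429 × 0.1812 = 8.025 × 10^-3 mol
Let x = n(NaOH), y = n(NaCl).
Titrant: 1x = 8.025 × 10^-3;  mass: 40.00x + 58.44y = 0.5764
Solving, x = 8.025 × 10^-3 mol, y = 4.370 × 10^-3 mol
mass of NaOH = 8.025 × 10^-3 × 40.00 = 0.3210 g

0.3210 g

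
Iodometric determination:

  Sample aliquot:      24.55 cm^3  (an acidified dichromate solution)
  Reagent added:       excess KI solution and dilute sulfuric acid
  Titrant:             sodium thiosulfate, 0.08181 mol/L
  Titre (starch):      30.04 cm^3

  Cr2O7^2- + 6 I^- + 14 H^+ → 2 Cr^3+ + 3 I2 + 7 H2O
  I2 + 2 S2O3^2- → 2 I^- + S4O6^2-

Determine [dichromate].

n(S2O3^2-) = 0.03004 × 0.08181 = 2.458 × 10^-3 mol
n(I2) = n(S2O3^2-)/2 = 1.229 × 10^-3 mol
From the 1:3 ratio, n(Cr2O7^2-) in the aliquot = 1/3 × 1.229 × 10^-3 = 4.096 × 10^-4 mol
[Cr2O7^2-] = 4.096 × 10^-4 / 0.02455 = 0.01668 mol/L

0.01668 mol/L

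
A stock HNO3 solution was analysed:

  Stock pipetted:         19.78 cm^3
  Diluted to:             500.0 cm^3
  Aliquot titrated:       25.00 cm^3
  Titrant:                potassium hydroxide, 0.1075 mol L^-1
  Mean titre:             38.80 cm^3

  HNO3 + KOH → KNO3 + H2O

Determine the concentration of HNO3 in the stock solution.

n(KOH) = 0.03880 × 0.1075 = 4.171 × 10^-3 mol
n(HNO3) in the aliquot = 4.171 × 10^-3 mol (1:1 ratio)
[HNO3]_dilute = 4.171 × 10^-3 / 0.02500 = 0.1668 mol/L
Dilution factor = 500.0 / 19.78 = 25.28
[HNO3]_stock = 0.1668 × 25.28 = 4.217 mol/L

4.217 mol/L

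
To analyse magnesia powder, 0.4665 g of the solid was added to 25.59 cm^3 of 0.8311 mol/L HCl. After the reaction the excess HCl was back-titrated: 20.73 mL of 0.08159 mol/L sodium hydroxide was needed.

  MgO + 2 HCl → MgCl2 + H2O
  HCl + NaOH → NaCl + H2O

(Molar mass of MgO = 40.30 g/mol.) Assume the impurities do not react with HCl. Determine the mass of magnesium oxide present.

0.3945 g

n(HCl) added = 0.02559 × 0.8311 = 0.02127 mol
n(NaOH) used in back-titration = 0.02073 × 0.08159 = 1.691 × 10^-3 mol
n(HCl) left over = 1.691 × 10^-3 mol (1:1 ratio)
n(HCl) consumed by analyte = 0.02127 − 1.691 × 10^-3 = 0.01958 mol
From the 1:2 ratio, n(MgO) = 1/2 × 0.01958 = 9.788 × 10^-3 mol
mass of MgO = 9.788 × 10^-3 × 40.30 = 0.3945 g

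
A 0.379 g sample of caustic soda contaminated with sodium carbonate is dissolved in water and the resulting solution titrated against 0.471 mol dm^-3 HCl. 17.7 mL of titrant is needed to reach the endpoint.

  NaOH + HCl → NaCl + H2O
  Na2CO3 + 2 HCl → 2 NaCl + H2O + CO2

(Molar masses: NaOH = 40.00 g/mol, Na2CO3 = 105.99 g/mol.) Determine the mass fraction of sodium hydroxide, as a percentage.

n(HCl) = 0.0177 × 0.471 = 8.34 × 10^-3 mol
Let x = n(NaOH), y = n(Na2CO3).
Titrant: 1x + 2y = 8.34 × 10^-3;  mass: 40.00x + 105.99y = 0.379
Solving, x = 4.83 × 10^-3 mol, y = 1.75 × 10^-3 mol
mass of NaOH = 4.83 × 10^-3 × 40.00 = 0.193 g
% NaOH = 0.193 / 0.379 × 100 = 51.0 %

51.0 %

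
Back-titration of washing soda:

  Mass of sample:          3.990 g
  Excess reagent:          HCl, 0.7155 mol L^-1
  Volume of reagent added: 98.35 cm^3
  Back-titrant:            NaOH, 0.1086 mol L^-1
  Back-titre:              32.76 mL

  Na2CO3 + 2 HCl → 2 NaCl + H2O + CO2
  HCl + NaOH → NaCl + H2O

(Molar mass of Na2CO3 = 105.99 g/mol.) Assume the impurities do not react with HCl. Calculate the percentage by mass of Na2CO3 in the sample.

n(HCl) added = 0.09835 × 0.7155 = 0.07037 mol
n(NaOH) used in back-titration = 0.03276 × 0.1086 = 3.558 × 10^-3 mol
n(HCl) left over = 3.558 × 10^-3 mol (1:1 ratio)
n(HCl) consumed by analyte = 0.07037 − 3.558 × 10^-3 = 0.06681 mol
From the 1:2 ratio, n(Na2CO3) = 1/2 × 0.06681 = 0.03341 mol
mass of Na2CO3 = 0.03341 × 105.99 = 3.541 g
% Na2CO3 = 3.541 / 3.990 × 100 = 88.74 %

88.74 %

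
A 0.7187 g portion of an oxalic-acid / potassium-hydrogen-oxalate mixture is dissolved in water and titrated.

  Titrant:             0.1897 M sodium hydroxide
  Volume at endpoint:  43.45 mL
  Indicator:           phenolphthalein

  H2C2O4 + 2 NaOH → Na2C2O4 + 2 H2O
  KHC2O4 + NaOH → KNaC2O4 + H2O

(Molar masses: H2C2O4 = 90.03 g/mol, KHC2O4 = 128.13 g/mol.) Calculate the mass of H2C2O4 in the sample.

0.1827 g

n(NaOH) = 0.04345 × 0.1897 = 8.242 × 10^-3 mol
Let x = n(H2C2O4), y = n(KHC2O4).
Titrant: 2x + 1y = 8.242 × 10^-3;  mass: 90.03x + 128.13y = 0.7187
Solving, x = 2.030 × 10^-3 mol, y = 4.183 × 10^-3 mol
mass of H2C2O4 = 2.030 × 10^-3 × 90.03 = 0.1827 g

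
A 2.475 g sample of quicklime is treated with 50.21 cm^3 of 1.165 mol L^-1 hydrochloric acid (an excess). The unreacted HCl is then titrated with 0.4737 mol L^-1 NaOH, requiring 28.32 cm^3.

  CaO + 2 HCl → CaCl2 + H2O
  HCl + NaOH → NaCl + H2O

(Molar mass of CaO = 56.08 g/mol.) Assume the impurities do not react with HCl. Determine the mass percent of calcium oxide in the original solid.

51.07 %

n(HCl) added = 0.05021 × 1.165 = 0.05849 mol
n(NaOH) used in back-titration = 0.02832 × 0.4737 = 0.01342 mol
n(HCl) left over = 0.01342 mol (1:1 ratio)
n(HCl) consumed by analyte = 0.05849 − 0.01342 = 0.04508 mol
From the 1:2 ratio, n(CaO) = 1/2 × 0.04508 = 0.02254 mol
mass of CaO = 0.02254 × 56.08 = 1.264 g
% CaO = 1.264 / 2.475 × 100 = 51.07 %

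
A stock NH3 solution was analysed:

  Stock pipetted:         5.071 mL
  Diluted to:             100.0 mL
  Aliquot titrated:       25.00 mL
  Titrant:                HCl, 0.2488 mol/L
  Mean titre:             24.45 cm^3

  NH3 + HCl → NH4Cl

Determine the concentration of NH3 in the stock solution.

n(HCl) = 0.02445 × 0.2488 = 6.083 × 10^-3 mol
n(NH3) in the aliquot = 6.083 × 10^-3 mol (1:1 ratio)
[NH3]_dilute = 6.083 × 10^-3 / 0.02500 = 0.2433 mol/L
Dilution factor = 100.0 / 5.071 = 19.72
[NH3]_stock = 0.2433 × 19.72 = 4.798 mol/L

4.798 mol/L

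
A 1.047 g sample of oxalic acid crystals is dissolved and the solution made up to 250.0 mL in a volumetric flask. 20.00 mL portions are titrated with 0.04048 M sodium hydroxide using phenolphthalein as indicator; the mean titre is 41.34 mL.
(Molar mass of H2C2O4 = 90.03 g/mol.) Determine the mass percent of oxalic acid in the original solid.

89.94 %

H2C2O4 + 2 NaOH → Na2C2O4 + 2 H2O
n(NaOH) per titration = 0.04134 × 0.04048 = 1.673 × 10^-3 mol
From the 1:2 ratio, n(H2C2O4) in each aliquot = 1/2 × 1.673 × 10^-3 = 8.367 × 10^-4 mol
n(H2C2O4) in the whole flask = 8.367 × 10^-4 × 250.0/20.00 = 0.01046 mol
mass of H2C2O4 = 0.01046 × 90.03 = 0.9416 g
% H2C2O4 = 0.9416 / 1.047 × 100 = 89.94 %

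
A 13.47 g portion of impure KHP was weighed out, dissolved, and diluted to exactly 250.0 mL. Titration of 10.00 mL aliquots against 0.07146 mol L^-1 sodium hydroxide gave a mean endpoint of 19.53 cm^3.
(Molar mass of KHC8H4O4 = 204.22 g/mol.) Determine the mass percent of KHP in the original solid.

KHC8H4O4 + NaOH → KNaC8H4O4 + H2O
n(NaOH) per titration = 0.01953 × 0.07146 = 1.396 × 10^-3 mol
n(KHC8H4O4) in each aliquot = 1.396 × 10^-3 mol (1:1 ratio)
n(KHC8H4O4) in the whole flask = 1.396 × 10^-3 × 250.0/10.00 = 0.03489 mol
mass of KHC8H4O4 = 0.03489 × 204.22 = 7.125 g
% KHC8H4O4 = 7.125 / 13.47 × 100 = 52.90 %

52.90 %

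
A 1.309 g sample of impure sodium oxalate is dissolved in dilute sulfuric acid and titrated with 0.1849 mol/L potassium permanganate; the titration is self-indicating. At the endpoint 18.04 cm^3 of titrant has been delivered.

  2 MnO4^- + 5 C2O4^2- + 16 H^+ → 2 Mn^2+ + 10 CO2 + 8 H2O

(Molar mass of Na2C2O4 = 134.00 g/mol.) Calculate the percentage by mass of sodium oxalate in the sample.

85.36 %

n(KMnO4) = 0.01804 L × 0.1849 mol/L = 3.336 × 10^-3 mol
From the 5:2 ratio, n(Na2C2O4) = 5/2 × 3.336 × 10^-3 = 8.339 × 10^-3 mol
mass of Na2C2O4 = 8.339 × 10^-3 × 134.00 g/mol = 1.117 g
% Na2C2O4 = 1.117 / 1.309 × 100 = 85.36 %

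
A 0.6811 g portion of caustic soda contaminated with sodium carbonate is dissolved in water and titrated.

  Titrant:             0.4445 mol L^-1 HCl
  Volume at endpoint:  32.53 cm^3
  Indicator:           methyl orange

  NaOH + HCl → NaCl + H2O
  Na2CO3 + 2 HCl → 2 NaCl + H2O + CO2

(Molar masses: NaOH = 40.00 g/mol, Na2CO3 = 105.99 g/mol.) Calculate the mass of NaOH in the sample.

n(HCl) = 0.03253 × 0.4445 = 0.01446 mol
Let x = n(NaOH), y = n(Na2CO3).
Titrant: 1x + 2y = 0.01446;  mass: 40.00x + 105.99y = 0.6811
Solving, x = 6.555 × 10^-3 mol, y = 3.952 × 10^-3 mol
mass of NaOH = 6.555 × 10^-3 × 40.00 = 0.2622 g

0.2622 g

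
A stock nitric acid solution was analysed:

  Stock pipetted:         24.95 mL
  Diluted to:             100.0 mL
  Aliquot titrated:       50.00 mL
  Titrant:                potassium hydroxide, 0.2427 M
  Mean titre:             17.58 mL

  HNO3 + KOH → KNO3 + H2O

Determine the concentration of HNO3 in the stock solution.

0.3420 M

n(KOH) = 0.01758 × 0.2427 = 4.267 × 10^-3 mol
n(HNO3) in the aliquot = 4.267 × 10^-3 mol (1:1 ratio)
[HNO3]_dilute = 4.267 × 10^-3 / 0.05000 = 0.08533 mol/L
Dilution factor = 100.0 / 24.95 = 4.008
[HNO3]_stock = 0.08533 × 4.008 = 0.3420 mol/L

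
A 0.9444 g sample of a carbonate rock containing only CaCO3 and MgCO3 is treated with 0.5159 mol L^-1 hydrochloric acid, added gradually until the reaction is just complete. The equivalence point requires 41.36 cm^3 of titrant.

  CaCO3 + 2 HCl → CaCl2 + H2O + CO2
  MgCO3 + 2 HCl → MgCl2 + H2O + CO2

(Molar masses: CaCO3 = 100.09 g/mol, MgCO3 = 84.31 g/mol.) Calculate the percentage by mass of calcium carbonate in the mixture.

n(HCl) = 0.04136 × 0.5159 = 0.02134 mol
Let x = n(CaCO3), y = n(MgCO3).
Titrant: 2x + 2y = 0.02134;  mass: 100.09x + 84.31y = 0.9444
Solving, x = 2.846 × 10^-3 mol, y = 7.823 × 10^-3 mol
mass of CaCO3 = 2.846 × 10^-3 × 100.09 = 0.2849 g
% CaCO3 = 0.2849 / 0.9444 × 100 = 30.16 %

30.16 %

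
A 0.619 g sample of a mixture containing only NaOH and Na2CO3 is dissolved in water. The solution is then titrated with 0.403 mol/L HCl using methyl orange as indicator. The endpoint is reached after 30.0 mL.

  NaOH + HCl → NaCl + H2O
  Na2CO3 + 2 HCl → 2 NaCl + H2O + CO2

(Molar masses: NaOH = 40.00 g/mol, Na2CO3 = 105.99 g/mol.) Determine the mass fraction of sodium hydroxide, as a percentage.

10.8 %

n(HCl) = 0.0300 × 0.403 = 0.0121 mol
Let x = n(NaOH), y = n(Na2CO3).
Titrant: 1x + 2y = 0.0121;  mass: 40.00x + 105.99y = 0.619
Solving, x = 1.67 × 10^-3 mol, y = 5.21 × 10^-3 mol
mass of NaOH = 1.67 × 10^-3 × 40.00 = 0.0668 g
% NaOH = 0.0668 / 0.619 × 100 = 10.8 %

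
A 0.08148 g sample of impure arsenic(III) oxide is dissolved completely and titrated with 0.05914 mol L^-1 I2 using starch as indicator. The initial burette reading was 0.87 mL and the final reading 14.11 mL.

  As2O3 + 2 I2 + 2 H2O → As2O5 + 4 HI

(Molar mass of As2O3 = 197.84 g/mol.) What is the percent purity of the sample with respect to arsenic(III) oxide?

n(I2) = 0.01324 L × 0.05914 mol/L = 7.830 × 10^-4 mol
From the 1:2 ratio, n(As2O3) = 1/2 × 7.830 × 10^-4 = 3.915 × 10^-4 mol
mass of As2O3 = 3.915 × 10^-4 × 197.84 g/mol = 0.07746 g
% As2O3 = 0.07746 / 0.08148 × 100 = 95.06 %

95.06 %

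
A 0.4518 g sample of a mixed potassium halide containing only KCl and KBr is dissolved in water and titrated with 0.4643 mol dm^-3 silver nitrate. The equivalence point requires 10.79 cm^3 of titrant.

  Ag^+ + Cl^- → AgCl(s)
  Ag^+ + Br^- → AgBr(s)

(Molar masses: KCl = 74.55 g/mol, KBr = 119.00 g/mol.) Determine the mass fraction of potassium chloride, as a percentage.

n(AgNO3) = 0.01079 × 0.4643 = 5.010 × 10^-3 mol
Let x = n(KCl), y = n(KBr).
Titrant: 1x + 1y = 5.010 × 10^-3;  mass: 74.55x + 119.00y = 0.4518
Solving, x = 3.248 × 10^-3 mol, y = 1.762 × 10^-3 mol
mass of KCl = 3.248 × 10^-3 × 74.55 = 0.2421 g
% KCl = 0.2421 / 0.4518 × 100 = 53.59 %

53.59 %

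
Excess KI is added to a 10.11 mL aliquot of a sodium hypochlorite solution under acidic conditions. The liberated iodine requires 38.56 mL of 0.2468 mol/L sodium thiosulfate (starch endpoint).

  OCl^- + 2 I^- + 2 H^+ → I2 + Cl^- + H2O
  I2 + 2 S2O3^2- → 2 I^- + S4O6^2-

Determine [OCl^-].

0.4707 mol/L

n(S2O3^2-) = 0.03856 × 0.2468 = 9.517 × 10^-3 mol
n(I2) = n(S2O3^2-)/2 = 4.758 × 10^-3 mol
n(OCl^-) in the aliquot = 4.758 × 10^-3 mol (1:1 ratio)
[OCl^-] = 4.758 × 10^-3 / 0.01011 = 0.4707 mol/L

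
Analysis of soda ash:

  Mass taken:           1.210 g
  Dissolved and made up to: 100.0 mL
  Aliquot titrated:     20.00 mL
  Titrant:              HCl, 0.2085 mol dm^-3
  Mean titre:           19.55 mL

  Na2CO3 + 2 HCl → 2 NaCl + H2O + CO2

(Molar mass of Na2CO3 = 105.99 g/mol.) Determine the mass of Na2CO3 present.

1.080 g

n(HCl) per titration = 0.01955 × 0.2085 = 4.076 × 10^-3 mol
From the 1:2 ratio, n(Na2CO3) in each aliquot = 1/2 × 4.076 × 10^-3 = 2.038 × 10^-3 mol
n(Na2CO3) in the whole flask = 2.038 × 10^-3 × 100.0/20.00 = 0.01019 mol
mass of Na2CO3 = 0.01019 × 105.99 = 1.080 g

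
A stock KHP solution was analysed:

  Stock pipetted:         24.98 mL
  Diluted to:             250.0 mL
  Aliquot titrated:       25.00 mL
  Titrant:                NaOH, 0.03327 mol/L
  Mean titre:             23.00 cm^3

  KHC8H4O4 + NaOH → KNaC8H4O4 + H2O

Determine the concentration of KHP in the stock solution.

0.3063 mol/L

n(NaOH) = 0.02300 × 0.03327 = 7.652 × 10^-4 mol
n(KHC8H4O4) in the aliquot = 7.652 × 10^-4 mol (1:1 ratio)
[KHC8H4O4]_dilute = 7.652 × 10^-4 / 0.02500 = 0.03061 mol/L
Dilution factor = 250.0 / 24.98 = 10.01
[KHC8H4O4]_stock = 0.03061 × 10.01 = 0.3063 mol/L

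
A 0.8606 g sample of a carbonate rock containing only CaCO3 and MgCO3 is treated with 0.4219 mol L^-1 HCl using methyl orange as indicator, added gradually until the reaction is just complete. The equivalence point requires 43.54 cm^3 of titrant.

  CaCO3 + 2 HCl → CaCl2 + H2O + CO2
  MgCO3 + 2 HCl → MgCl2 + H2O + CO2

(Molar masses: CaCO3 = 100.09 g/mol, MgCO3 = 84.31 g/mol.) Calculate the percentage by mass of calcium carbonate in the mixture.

63.56 %

n(HCl) = 0.04354 × 0.4219 = 0.01837 mol
Let x = n(CaCO3), y = n(MgCO3).
Titrant: 2x + 2y = 0.01837;  mass: 100.09x + 84.31y = 0.8606
Solving, x = 5.465 × 10^-3 mol, y = 3.720 × 10^-3 mol
mass of CaCO3 = 5.465 × 10^-3 × 100.09 = 0.5470 g
% CaCO3 = 0.5470 / 0.8606 × 100 = 63.56 %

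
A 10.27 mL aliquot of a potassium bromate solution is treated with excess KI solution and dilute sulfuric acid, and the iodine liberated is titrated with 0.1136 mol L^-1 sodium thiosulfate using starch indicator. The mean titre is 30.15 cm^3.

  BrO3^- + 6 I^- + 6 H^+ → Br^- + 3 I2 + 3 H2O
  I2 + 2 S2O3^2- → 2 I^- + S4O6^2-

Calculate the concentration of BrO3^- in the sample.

n(S2O3^2-) = 0.03015 × 0.1136 = 3.425 × 10^-3 mol
n(I2) = n(S2O3^2-)/2 = 1.713 × 10^-3 mol
From the 1:3 ratio, n(BrO3^-) in the aliquot = 1/3 × 1.713 × 10^-3 = 5.708 × 10^-4 mol
[BrO3^-] = 5.708 × 10^-4 / 0.01027 = 0.05558 mol/L

0.05558 mol/L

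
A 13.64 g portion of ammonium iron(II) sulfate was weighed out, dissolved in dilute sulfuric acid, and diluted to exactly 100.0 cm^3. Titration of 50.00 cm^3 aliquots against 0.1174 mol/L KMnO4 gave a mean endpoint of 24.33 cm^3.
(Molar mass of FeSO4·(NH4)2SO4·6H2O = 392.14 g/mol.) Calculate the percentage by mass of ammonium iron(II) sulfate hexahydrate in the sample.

MnO4^- + 5 Fe^2+ + 8 H^+ → Mn^2+ + 5 Fe^3+ + 4 H2O
n(KMnO4) per titration = 0.02433 × 0.1174 = 2.856 × 10^-3 mol
From the 5:1 ratio, n(FeSO4·(NH4)2SO4·6H2O) in each aliquot = 5/1 × 2.856 × 10^-3 = 0.01428 mol
n(FeSO4·(NH4)2SO4·6H2O) in the whole flask = 0.01428 × 100.0/50.00 = 0.02856 mol
mass of FeSO4·(NH4)2SO4·6H2O = 0.02856 × 392.14 = 11.20 g
% FeSO4·(NH4)2SO4·6H2O = 11.20 / 13.64 × 100 = 82.12 %

82.12 %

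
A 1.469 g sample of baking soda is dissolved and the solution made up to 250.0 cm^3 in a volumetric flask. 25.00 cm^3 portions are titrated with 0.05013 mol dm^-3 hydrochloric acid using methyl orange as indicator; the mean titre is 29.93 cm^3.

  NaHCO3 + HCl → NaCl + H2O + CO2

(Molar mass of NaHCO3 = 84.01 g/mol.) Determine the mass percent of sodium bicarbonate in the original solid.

n(HCl) per titration = 0.02993 × 0.05013 = 1.500 × 10^-3 mol
n(NaHCO3) in each aliquot = 1.500 × 10^-3 mol (1:1 ratio)
n(NaHCO3) in the whole flask = 1.500 × 10^-3 × 250.0/25.00 = 0.01500 mol
mass of NaHCO3 = 0.01500 × 84.01 = 1.260 g
% NaHCO3 = 1.260 / 1.469 × 100 = 85.81 %

85.81 %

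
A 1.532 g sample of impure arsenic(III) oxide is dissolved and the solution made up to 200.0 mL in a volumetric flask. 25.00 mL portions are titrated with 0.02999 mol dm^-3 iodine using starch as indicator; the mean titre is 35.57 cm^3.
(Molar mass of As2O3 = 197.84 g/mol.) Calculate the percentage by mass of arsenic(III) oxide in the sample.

55.10 %

As2O3 + 2 I2 + 2 H2O → As2O5 + 4 HI
n(I2) per titration = 0.03557 × 0.02999 = 1.067 × 10^-3 mol
From the 1:2 ratio, n(As2O3) in each aliquot = 1/2 × 1.067 × 10^-3 = 5.334 × 10^-4 mol
n(As2O3) in the whole flask = 5.334 × 10^-4 × 200.0/25.00 = 4.267 × 10^-3 mol
mass of As2O3 = 4.267 × 10^-3 × 197.84 = 0.8442 g
% As2O3 = 0.8442 / 1.532 × 100 = 55.10 %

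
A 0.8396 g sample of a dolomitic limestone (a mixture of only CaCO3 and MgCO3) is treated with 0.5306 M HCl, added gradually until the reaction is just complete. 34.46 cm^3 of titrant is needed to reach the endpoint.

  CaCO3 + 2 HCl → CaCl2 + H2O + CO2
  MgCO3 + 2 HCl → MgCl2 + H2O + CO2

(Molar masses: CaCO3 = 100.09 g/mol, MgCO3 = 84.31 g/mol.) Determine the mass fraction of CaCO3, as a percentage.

51.99 %

n(HCl) = 0.03446 × 0.5306 = 0.01828 mol
Let x = n(CaCO3), y = n(MgCO3).
Titrant: 2x + 2y = 0.01828;  mass: 100.09x + 84.31y = 0.8396
Solving, x = 4.361 × 10^-3 mol, y = 4.781 × 10^-3 mol
mass of CaCO3 = 4.361 × 10^-3 × 100.09 = 0.4365 g
% CaCO3 = 0.4365 / 0.8396 × 100 = 51.99 %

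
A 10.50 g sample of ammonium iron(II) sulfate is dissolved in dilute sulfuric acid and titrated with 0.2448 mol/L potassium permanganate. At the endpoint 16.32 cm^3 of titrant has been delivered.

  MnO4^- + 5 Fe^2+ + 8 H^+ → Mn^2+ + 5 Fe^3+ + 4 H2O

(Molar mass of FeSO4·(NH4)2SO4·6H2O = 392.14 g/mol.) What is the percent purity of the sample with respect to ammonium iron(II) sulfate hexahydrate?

n(KMnO4) = 0.01632 L × 0.2448 mol/L = 3.995 × 10^-3 mol
From the 5:1 ratio, n(FeSO4·(NH4)2SO4·6H2O) = 5/1 × 3.995 × 10^-3 = 0.01998 mol
mass of FeSO4·(NH4)2SO4·6H2O = 0.01998 × 392.14 g/mol = 7.833 g
% FeSO4·(NH4)2SO4·6H2O = 7.833 / 10.50 × 100 = 74.60 %

74.60 %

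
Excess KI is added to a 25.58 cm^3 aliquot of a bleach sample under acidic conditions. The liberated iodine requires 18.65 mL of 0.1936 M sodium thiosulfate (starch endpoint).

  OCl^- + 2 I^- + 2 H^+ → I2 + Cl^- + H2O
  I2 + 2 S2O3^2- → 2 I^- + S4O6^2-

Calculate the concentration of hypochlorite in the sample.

n(S2O3^2-) = 0.01865 × 0.1936 = 3.611 × 10^-3 mol
n(I2) = n(S2O3^2-)/2 = 1.805 × 10^-3 mol
n(OCl^-) in the aliquot = 1.805 × 10^-3 mol (1:1 ratio)
[OCl^-] = 1.805 × 10^-3 / 0.02558 = 0.07058 mol/L

0.07058 M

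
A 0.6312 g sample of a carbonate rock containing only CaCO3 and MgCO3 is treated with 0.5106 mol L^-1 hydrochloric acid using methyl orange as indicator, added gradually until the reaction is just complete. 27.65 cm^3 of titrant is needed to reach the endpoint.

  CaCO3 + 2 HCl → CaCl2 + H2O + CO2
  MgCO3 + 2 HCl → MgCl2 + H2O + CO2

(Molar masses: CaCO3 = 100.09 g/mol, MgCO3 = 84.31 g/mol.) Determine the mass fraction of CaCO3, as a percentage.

36.23 %

n(HCl) = 0.02765 × 0.5106 = 0.01412 mol
Let x = n(CaCO3), y = n(MgCO3).
Titrant: 2x + 2y = 0.01412;  mass: 100.09x + 84.31y = 0.6312
Solving, x = 2.285 × 10^-3 mol, y = 4.774 × 10^-3 mol
mass of CaCO3 = 2.285 × 10^-3 × 100.09 = 0.2287 g
% CaCO3 = 0.2287 / 0.6312 × 100 = 36.23 %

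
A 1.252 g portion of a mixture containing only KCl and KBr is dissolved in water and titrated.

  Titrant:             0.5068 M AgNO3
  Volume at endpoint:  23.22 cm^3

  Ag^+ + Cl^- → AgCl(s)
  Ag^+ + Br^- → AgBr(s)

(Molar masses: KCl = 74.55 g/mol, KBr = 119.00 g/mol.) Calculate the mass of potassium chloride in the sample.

0.2489 g

n(AgNO3) = 0.02322 × 0.5068 = 0.01177 mol
Let x = n(KCl), y = n(KBr).
Titrant: 1x + 1y = 0.01177;  mass: 74.55x + 119.00y = 1.252
Solving, x = 3.338 × 10^-3 mol, y = 8.430 × 10^-3 mol
mass of KCl = 3.338 × 10^-3 × 74.55 = 0.2489 g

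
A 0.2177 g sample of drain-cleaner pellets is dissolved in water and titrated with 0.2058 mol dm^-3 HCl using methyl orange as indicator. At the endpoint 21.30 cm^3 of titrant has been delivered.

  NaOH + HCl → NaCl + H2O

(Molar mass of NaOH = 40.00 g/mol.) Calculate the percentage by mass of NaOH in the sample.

n(HCl) = 0.02130 L × 0.2058 mol/L = 4.384 × 10^-3 mol
n(NaOH) = 4.384 × 10^-3 mol (1:1 ratio)
mass of NaOH = 4.384 × 10^-3 × 40.00 g/mol = 0.1753 g
% NaOH = 0.1753 / 0.2177 × 100 = 80.54 %

80.54 %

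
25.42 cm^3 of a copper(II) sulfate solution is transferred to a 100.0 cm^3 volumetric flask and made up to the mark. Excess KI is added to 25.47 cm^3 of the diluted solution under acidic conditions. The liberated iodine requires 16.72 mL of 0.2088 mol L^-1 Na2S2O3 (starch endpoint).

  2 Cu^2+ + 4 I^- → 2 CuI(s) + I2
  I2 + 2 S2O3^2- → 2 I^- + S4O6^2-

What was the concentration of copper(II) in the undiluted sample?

0.5392 mol/L

n(S2O3^2-) = 0.01672 × 0.2088 = 3.491 × 10^-3 mol
n(I2) = n(S2O3^2-)/2 = 1.746 × 10^-3 mol
From the 2:1 ratio, n(Cu2+) in the aliquot = 2/1 × 1.746 × 10^-3 = 3.491 × 10^-3 mol
[Cu2+]_dilute = 3.491 × 10^-3 / 0.02547 = 0.1371 mol/L
[Cu2+]_original = 0.1371 × 100.0/25.42 = 0.5392 mol/L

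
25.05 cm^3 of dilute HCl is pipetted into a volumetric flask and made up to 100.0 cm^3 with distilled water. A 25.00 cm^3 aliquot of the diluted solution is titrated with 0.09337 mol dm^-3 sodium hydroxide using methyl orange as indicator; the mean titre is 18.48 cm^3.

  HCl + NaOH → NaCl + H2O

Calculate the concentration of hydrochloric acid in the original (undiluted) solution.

0.2755 mol/L

n(NaOH) = 0.01848 × 0.09337 = 1.725 × 10^-3 mol
n(HCl) in the aliquot = 1.725 × 10^-3 mol (1:1 ratio)
[HCl]_dilute = 1.725 × 10^-3 / 0.02500 = 0.06902 mol/L
Dilution factor = 100.0 / 25.05 = 3.992
[HCl]_stock = 0.06902 × 3.992 = 0.2755 mol/L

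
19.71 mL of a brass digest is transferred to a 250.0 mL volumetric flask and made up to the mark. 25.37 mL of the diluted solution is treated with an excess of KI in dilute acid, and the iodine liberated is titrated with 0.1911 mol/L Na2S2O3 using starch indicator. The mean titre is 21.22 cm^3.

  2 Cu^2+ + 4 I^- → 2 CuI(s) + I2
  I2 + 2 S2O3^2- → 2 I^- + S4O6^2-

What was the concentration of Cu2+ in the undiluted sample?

n(S2O3^2-) = 0.02122 × 0.1911 = 4.055 × 10^-3 mol
n(I2) = n(S2O3^2-)/2 = 2.028 × 10^-3 mol
From the 2:1 ratio, n(Cu2+) in the aliquot = 2/1 × 2.028 × 10^-3 = 4.055 × 10^-3 mol
[Cu2+]_dilute = 4.055 × 10^-3 / 0.02537 = 0.1598 mol/L
[Cu2+]_original = 0.1598 × 250.0/19.71 = 2.027 mol/L

2.027 mol/L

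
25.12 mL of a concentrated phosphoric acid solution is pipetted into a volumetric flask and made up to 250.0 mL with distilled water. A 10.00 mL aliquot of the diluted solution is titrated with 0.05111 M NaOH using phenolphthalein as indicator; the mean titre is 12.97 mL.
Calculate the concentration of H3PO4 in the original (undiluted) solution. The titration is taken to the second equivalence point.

H3PO4 + 2 NaOH → Na2HPO4 + 2 H2O
n(NaOH) = 0.01297 × 0.05111 = 6.629 × 10^-4 mol
From the 1:2 ratio, n(H3PO4) in the aliquot = 1/2 × 6.629 × 10^-4 = 3.314 × 10^-4 mol
[H3PO4]_dilute = 3.314 × 10^-4 / 0.01000 = 0.03314 mol/L
Dilution factor = 250.0 / 25.12 = 9.952
[H3PO4]_stock = 0.03314 × 9.952 = 0.3299 mol/L

0.3299 M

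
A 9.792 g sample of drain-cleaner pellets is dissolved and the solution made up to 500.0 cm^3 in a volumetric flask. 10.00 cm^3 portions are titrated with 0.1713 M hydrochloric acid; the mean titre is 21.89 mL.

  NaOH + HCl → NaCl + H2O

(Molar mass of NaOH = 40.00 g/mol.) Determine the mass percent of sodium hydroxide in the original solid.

n(HCl) per titration = 0.02189 × 0.1713 = 3.750 × 10^-3 mol
n(NaOH) in each aliquot = 3.750 × 10^-3 mol (1:1 ratio)
n(NaOH) in the whole flask = 3.750 × 10^-3 × 500.0/10.00 = 0.1875 mol
mass of NaOH = 0.1875 × 40.00 = 7.500 g
% NaOH = 7.500 / 9.792 × 100 = 76.59 %

76.59 %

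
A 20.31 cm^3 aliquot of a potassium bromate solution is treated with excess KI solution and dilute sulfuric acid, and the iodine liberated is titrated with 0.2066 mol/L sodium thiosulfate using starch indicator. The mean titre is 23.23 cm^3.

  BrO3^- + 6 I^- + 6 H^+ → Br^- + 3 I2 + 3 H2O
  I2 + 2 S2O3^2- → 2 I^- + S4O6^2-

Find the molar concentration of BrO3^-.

n(S2O3^2-) = 0.02323 × 0.2066 = 4.799 × 10^-3 mol
n(I2) = n(S2O3^2-)/2 = 2.400 × 10^-3 mol
From the 1:3 ratio, n(BrO3^-) in the aliquot = 1/3 × 2.400 × 10^-3 = 7.999 × 10^-4 mol
[BrO3^-] = 7.999 × 10^-4 / 0.02031 = 0.03938 mol/L

0.03938 mol/L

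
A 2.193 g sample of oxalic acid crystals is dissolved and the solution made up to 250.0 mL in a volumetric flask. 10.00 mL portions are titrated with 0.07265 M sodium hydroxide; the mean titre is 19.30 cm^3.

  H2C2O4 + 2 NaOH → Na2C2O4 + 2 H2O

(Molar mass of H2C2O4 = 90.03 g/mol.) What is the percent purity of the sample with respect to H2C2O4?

71.95 %

n(NaOH) per titration = 0.01930 × 0.07265 = 1.402 × 10^-3 mol
From the 1:2 ratio, n(H2C2O4) in each aliquot = 1/2 × 1.402 × 10^-3 = 7.011 × 10^-4 mol
n(H2C2O4) in the whole flask = 7.011 × 10^-4 × 250.0/10.00 = 0.01753 mol
mass of H2C2O4 = 0.01753 × 90.03 = 1.578 g
% H2C2O4 = 1.578 / 2.193 × 100 = 71.95 %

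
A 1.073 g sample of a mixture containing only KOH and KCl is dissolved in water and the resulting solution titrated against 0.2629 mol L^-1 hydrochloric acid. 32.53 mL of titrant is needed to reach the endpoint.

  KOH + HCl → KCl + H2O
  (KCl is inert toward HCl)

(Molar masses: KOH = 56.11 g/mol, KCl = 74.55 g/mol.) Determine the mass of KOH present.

0.4799 g

n(HCl) = 0.03253 × 0.2629 = 8.552 × 10^-3 mol
Let x = n(KOH), y = n(KCl).
Titrant: 1x = 8.552 × 10^-3;  mass: 56.11x + 74.55y = 1.073
Solving, x = 8.552 × 10^-3 mol, y = 7.956 × 10^-3 mol
mass of KOH = 8.552 × 10^-3 × 56.11 = 0.4799 g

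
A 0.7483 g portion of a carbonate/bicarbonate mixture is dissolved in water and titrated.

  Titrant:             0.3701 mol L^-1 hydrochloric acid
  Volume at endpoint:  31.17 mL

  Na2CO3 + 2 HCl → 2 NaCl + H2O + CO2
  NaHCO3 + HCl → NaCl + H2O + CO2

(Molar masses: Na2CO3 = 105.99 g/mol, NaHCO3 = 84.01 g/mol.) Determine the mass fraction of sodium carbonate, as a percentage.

50.43 %

n(HCl) = 0.03117 × 0.3701 = 0.01154 mol
Let x = n(Na2CO3), y = n(NaHCO3).
Titrant: 2x + 1y = 0.01154;  mass: 105.99x + 84.01y = 0.7483
Solving, x = 3.560 × 10^-3 mol, y = 4.416 × 10^-3 mol
mass of Na2CO3 = 3.560 × 10^-3 × 105.99 = 0.3773 g
% Na2CO3 = 0.3773 / 0.7483 × 100 = 50.43 %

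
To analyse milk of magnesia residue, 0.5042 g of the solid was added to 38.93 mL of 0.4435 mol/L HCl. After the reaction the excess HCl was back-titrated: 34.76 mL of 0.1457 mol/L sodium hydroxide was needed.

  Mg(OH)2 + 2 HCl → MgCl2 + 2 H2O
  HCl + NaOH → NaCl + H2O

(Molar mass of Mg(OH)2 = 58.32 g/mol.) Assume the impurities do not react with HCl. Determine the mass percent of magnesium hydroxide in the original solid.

70.56 %

n(HCl) added = 0.03893 × 0.4435 = 0.01727 mol
n(NaOH) used in back-titration = 0.03476 × 0.1457 = 5.065 × 10^-3 mol
n(HCl) left over = 5.065 × 10^-3 mol (1:1 ratio)
n(HCl) consumed by analyte = 0.01727 − 5.065 × 10^-3 = 0.01220 mol
From the 1:2 ratio, n(Mg(OH)2) = 1/2 × 0.01220 = 6.100 × 10^-3 mol
mass of Mg(OH)2 = 6.100 × 10^-3 × 58.32 = 0.3558 g
% Mg(OH)2 = 0.3558 / 0.5042 × 100 = 70.56 %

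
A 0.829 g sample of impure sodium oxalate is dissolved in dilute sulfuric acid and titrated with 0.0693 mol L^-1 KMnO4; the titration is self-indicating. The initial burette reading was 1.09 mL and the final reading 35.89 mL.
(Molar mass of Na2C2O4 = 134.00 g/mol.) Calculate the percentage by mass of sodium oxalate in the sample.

97.5 %

2 MnO4^- + 5 C2O4^2- + 16 H^+ → 2 Mn^2+ + 10 CO2 + 8 H2O
n(KMnO4) = 0.0348 L × 0.0693 mol/L = 2.41 × 10^-3 mol
From the 5:2 ratio, n(Na2C2O4) = 5/2 × 2.41 × 10^-3 = 6.03 × 10^-3 mol
mass of Na2C2O4 = 6.03 × 10^-3 × 134.00 g/mol = 0.808 g
% Na2C2O4 = 0.808 / 0.829 × 100 = 97.5 %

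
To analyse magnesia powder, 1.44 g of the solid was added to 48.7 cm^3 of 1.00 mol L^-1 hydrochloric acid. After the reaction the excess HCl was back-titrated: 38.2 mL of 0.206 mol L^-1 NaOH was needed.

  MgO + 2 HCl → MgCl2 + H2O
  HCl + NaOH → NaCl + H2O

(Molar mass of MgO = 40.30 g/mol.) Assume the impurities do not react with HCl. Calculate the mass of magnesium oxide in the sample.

n(HCl) added = 0.0487 × 1.00 = 0.0487 mol
n(NaOH) used in back-titration = 0.0382 × 0.206 = 7.87 × 10^-3 mol
n(HCl) left over = 7.87 × 10^-3 mol (1:1 ratio)
n(HCl) consumed by analyte = 0.0487 − 7.87 × 10^-3 = 0.0408 mol
From the 1:2 ratio, n(MgO) = 1/2 × 0.0408 = 0.0204 mol
mass of MgO = 0.0204 × 40.30 = 0.823 g

0.823 g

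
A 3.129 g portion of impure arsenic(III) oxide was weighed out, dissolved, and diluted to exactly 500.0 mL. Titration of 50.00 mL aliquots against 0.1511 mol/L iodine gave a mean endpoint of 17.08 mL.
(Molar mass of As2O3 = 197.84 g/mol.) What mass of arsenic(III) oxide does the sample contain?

As2O3 + 2 I2 + 2 H2O → As2O5 + 4 HI
n(I2) per titration = 0.01708 × 0.1511 = 2.581 × 10^-3 mol
From the 1:2 ratio, n(As2O3) in each aliquot = 1/2 × 2.581 × 10^-3 = 1.290 × 10^-3 mol
n(As2O3) in the whole flask = 1.290 × 10^-3 × 500.0/50.00 = 0.01290 mol
mass of As2O3 = 0.01290 × 197.84 = 2.553 g

2.553 g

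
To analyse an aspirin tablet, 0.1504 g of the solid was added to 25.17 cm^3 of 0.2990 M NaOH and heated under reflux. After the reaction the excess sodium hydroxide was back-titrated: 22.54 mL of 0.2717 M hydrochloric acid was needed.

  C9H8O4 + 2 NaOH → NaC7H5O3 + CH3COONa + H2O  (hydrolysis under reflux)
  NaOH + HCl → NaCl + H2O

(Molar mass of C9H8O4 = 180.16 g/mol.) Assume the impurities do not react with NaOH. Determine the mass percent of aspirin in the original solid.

n(NaOH) added = 0.02517 × 0.2990 = 7.526 × 10^-3 mol
n(HCl) used in back-titration = 0.02254 × 0.2717 = 6.124 × 10^-3 mol
n(NaOH) left over = 6.124 × 10^-3 mol (1:1 ratio)
n(NaOH) consumed by analyte = 7.526 × 10^-3 − 6.124 × 10^-3 = 1.402 × 10^-3 mol
From the 1:2 ratio, n(C9H8O4) = 1/2 × 1.402 × 10^-3 = 7.009 × 10^-4 mol
mass of C9H8O4 = 7.009 × 10^-4 × 180.16 = 0.1263 g
% C9H8O4 = 0.1263 / 0.1504 × 100 = 83.95 %

83.95 %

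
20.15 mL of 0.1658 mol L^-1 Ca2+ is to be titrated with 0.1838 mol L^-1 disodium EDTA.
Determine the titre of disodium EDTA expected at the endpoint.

18.18 mL

Ca^2+ + EDTA^4- → [Ca(EDTA)]^2-
n(Ca2+) = 0.02015 L × 0.1658 mol/L = 3.341 × 10^-3 mol
n(EDTA) = 3.341 × 10^-3 mol (1:1 stoichiometry)
V(EDTA) = 3.341 × 10^-3 mol / 0.1838 mol/L = 0.01818 L = 18.18 mL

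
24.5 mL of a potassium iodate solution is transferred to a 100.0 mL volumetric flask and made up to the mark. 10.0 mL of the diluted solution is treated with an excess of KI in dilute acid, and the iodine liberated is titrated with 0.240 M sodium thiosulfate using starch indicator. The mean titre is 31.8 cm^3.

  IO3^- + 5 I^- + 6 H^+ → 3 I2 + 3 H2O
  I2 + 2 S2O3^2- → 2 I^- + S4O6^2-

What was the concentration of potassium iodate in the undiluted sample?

n(S2O3^2-) = 0.0318 × 0.240 = 7.63 × 10^-3 mol
n(I2) = n(S2O3^2-)/2 = 3.82 × 10^-3 mol
From the 1:3 ratio, n(IO3^-) in the aliquot = 1/3 × 3.82 × 10^-3 = 1.27 × 10^-3 mol
[IO3^-]_dilute = 1.27 × 10^-3 / 0.0100 = 0.127 mol/L
[IO3^-]_original = 0.127 × 100.0/24.5 = 0.519 mol/L

0.519 M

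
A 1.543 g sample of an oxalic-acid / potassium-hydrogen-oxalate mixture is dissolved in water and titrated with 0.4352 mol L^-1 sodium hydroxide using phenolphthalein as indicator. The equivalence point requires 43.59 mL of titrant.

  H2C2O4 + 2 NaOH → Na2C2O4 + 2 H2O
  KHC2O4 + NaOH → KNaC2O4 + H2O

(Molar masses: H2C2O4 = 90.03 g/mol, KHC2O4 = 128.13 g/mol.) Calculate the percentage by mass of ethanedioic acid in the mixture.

n(NaOH) = 0.04359 × 0.4352 = 0.01897 mol
Let x = n(H2C2O4), y = n(KHC2O4).
Titrant: 2x + 1y = 0.01897;  mass: 90.03x + 128.13y = 1.543
Solving, x = 5.340 × 10^-3 mol, y = 8.290 × 10^-3 mol
mass of H2C2O4 = 5.340 × 10^-3 × 90.03 = 0.4808 g
% H2C2O4 = 0.4808 / 1.543 × 100 = 31.16 %

31.16 %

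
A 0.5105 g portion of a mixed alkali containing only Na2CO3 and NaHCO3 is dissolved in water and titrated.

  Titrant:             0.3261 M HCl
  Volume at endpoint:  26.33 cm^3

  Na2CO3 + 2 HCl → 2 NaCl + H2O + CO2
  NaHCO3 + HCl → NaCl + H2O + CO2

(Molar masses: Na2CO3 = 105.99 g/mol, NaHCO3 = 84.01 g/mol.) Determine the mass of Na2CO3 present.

0.3602 g

n(HCl) = 0.02633 × 0.3261 = 8.586 × 10^-3 mol
Let x = n(Na2CO3), y = n(NaHCO3).
Titrant: 2x + 1y = 8.586 × 10^-3;  mass: 105.99x + 84.01y = 0.5105
Solving, x = 3.399 × 10^-3 mol, y = 1.789 × 10^-3 mol
mass of Na2CO3 = 3.399 × 10^-3 × 105.99 = 0.3602 g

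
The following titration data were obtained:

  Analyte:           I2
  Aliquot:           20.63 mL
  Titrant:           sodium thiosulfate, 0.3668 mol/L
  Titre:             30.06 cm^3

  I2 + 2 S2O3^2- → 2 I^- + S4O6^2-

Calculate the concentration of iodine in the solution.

n(Na2S2O3) = 0.03006 L × 0.3668 mol/L = 0.01103 mol
From the 1:2 mole ratio, n(I2) = 1/2 × 0.01103 = 5.513 × 10^-3 mol
[I2] = 5.513 × 10^-3 mol / 0.02063 L = 0.2672 mol/L

0.2672 mol/L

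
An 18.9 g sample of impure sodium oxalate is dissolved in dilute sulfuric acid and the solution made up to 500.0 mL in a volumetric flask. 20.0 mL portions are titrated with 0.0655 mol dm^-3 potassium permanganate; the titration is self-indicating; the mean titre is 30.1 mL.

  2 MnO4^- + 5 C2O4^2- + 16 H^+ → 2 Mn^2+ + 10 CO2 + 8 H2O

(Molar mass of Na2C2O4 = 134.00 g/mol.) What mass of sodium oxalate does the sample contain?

16.5 g

n(KMnO4) per titration = 0.0301 × 0.0655 = 1.97 × 10^-3 mol
From the 5:2 ratio, n(Na2C2O4) in each aliquot = 5/2 × 1.97 × 10^-3 = 4.93 × 10^-3 mol
n(Na2C2O4) in the whole flask = 4.93 × 10^-3 × 500.0/20.0 = 0.123 mol
mass of Na2C2O4 = 0.123 × 134.00 = 16.5 g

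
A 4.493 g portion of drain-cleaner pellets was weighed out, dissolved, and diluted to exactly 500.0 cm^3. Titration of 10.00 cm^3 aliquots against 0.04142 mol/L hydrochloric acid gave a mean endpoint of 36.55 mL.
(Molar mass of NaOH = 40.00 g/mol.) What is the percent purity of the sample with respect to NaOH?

NaOH + HCl → NaCl + H2O
n(HCl) per titration = 0.03655 × 0.04142 = 1.514 × 10^-3 mol
n(NaOH) in each aliquot = 1.514 × 10^-3 mol (1:1 ratio)
n(NaOH) in the whole flask = 1.514 × 10^-3 × 500.0/10.00 = 0.07570 mol
mass of NaOH = 0.07570 × 40.00 = 3.028 g
% NaOH = 3.028 / 4.493 × 100 = 67.39 %

67.39 %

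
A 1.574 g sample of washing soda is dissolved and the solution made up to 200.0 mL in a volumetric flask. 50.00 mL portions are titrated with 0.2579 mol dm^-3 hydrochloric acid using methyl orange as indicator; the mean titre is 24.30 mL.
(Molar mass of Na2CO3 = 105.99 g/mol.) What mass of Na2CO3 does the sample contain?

1.328 g

Na2CO3 + 2 HCl → 2 NaCl + H2O + CO2
n(HCl) per titration = 0.02430 × 0.2579 = 6.267 × 10^-3 mol
From the 1:2 ratio, n(Na2CO3) in each aliquot = 1/2 × 6.267 × 10^-3 = 3.133 × 10^-3 mol
n(Na2CO3) in the whole flask = 3.133 × 10^-3 × 200.0/50.00 = 0.01253 mol
mass of Na2CO3 = 0.01253 × 105.99 = 1.328 g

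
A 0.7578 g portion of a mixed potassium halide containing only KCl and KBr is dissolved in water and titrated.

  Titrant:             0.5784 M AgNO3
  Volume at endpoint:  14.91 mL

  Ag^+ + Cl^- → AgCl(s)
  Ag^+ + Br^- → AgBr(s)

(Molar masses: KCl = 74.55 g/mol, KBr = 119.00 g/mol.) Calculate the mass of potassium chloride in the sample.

0.4502 g

n(AgNO3) = 0.01491 × 0.5784 = 8.624 × 10^-3 mol
Let x = n(KCl), y = n(KBr).
Titrant: 1x + 1y = 8.624 × 10^-3;  mass: 74.55x + 119.00y = 0.7578
Solving, x = 6.039 × 10^-3 mol, y = 2.585 × 10^-3 mol
mass of KCl = 6.039 × 10^-3 × 74.55 = 0.4502 g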